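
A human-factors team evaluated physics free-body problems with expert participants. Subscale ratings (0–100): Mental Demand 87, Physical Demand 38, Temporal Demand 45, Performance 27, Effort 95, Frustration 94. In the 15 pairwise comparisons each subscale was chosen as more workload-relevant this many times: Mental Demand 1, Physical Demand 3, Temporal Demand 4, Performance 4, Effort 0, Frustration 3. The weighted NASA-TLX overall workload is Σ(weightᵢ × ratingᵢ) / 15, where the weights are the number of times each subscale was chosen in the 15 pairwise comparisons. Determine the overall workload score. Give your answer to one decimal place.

51.4

The tallies are the weights (they sum to 15).
Weighted sum = 1·87 + 3·38 + 4·45 + 4·27 + 0·95 + 3·94
            = 87 + 114 + 180 + 108 + 0 + 282 = 771.
Overall workload = 771 / 15 = 51.4000 ≈ 51.4.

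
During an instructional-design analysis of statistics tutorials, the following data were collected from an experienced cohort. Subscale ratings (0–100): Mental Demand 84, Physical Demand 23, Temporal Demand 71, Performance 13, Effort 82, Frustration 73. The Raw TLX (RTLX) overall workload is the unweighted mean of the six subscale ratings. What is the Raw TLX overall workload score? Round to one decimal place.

Sum of ratings = 84 + 23 + 71 + 13 + 82 + 73 = 346.
RTLX = 346 / 6 = 57.6667 ≈ 57.7.

57.7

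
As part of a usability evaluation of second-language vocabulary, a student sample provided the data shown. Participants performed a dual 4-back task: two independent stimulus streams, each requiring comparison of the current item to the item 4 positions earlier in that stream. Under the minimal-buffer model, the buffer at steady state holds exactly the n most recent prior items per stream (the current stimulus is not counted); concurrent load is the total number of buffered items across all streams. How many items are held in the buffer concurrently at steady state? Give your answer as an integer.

8

Each stream's buffer holds its 4 most recent prior items.
Two independent streams: 2 × 4 = 8 buffered items at steady state.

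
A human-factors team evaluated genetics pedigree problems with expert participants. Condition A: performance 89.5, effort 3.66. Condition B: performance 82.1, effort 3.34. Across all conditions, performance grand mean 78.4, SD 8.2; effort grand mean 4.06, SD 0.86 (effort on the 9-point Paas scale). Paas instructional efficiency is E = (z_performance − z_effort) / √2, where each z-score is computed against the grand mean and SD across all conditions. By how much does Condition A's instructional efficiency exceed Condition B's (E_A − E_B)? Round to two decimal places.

0.38

Condition A: z_P = (89.5 − 78.4)/8.2 = 1.3537; z_E = (3.66 − 4.06)/0.86 = -0.4651; E_A = (1.3537 − (-0.4651))/√2 = 1.2861.
Condition B: z_P = (82.1 − 78.4)/8.2 = 0.4512; z_E = (3.34 − 4.06)/0.86 = -0.8372; E_B = (0.4512 − (-0.8372))/√2 = 0.9110.
E_A − E_B = 1.2861 − 0.9110 = 0.3751 ≈ 0.38.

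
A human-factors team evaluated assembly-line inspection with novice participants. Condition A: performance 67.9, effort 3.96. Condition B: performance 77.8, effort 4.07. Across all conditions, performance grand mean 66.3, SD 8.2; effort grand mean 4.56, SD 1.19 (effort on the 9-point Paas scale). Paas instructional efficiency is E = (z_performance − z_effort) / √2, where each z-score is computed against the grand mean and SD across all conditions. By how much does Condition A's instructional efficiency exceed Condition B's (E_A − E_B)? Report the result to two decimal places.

Condition A: z_P = (67.9 − 66.3)/8.2 = 0.1951; z_E = (3.96 − 4.56)/1.19 = -0.5042; E_A = (0.1951 − (-0.5042))/√2 = 0.4945.
Condition B: z_P = (77.8 − 66.3)/8.2 = 1.4024; z_E = (4.07 − 4.56)/1.19 = -0.4118; E_B = (1.4024 − (-0.4118))/√2 = 1.2828.
E_A − E_B = 0.4945 − 1.2828 = -0.7883 ≈ -0.79.

-0.79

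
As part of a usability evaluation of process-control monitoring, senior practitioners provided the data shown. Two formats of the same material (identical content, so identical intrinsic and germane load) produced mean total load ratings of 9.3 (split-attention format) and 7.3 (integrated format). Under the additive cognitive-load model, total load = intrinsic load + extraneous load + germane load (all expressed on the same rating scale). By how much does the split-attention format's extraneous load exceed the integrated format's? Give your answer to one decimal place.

2.0

Intrinsic and germane load are equal across formats, so the difference in total load equals the difference in extraneous load.
Extraneous-load difference = 9.3 − 7.3 = 2.0.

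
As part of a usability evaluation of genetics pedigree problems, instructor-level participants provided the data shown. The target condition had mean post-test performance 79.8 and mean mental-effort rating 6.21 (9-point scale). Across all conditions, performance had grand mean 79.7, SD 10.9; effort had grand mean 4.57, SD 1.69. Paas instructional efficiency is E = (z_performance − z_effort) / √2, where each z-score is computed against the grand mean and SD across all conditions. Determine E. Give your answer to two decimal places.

-0.68

z_performance = (79.8 − 79.7) / 10.9 = 0.1000 / 10.9 = 0.0092.
z_effort = (6.21 − 4.57) / 1.69 = 1.6400 / 1.69 = 0.9704.
z_P − z_E = 0.0092 − 0.9704 = -0.9612.
E = -0.9612 / √2 = -0.9612 / 1.41421 = -0.6797 ≈ -0.68.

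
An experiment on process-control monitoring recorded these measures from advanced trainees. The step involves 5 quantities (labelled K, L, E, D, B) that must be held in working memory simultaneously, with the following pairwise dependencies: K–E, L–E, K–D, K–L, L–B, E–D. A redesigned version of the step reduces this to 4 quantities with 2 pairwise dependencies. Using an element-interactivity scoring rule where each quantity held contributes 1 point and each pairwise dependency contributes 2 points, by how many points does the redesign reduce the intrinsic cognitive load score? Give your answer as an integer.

9

Original: 5 × 1 + 6 × 2 = 5 + 12 = 17.
Redesigned: 4 × 1 + 2 × 2 = 4 + 4 = 8.
Reduction = 17 − 8 = 9.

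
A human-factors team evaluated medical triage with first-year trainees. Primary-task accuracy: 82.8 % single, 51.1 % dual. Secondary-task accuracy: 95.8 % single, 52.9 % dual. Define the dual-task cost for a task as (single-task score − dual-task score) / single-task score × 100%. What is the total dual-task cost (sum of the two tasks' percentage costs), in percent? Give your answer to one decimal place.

Primary cost = (82.8 − 51.1) / 82.8 × 100% = 38.2850%.
Secondary cost = (95.8 − 52.9) / 95.8 × 100% = 44.7808%.
Total = 38.2850% + 44.7808% = 83.0658% ≈ 83.1%.

83.1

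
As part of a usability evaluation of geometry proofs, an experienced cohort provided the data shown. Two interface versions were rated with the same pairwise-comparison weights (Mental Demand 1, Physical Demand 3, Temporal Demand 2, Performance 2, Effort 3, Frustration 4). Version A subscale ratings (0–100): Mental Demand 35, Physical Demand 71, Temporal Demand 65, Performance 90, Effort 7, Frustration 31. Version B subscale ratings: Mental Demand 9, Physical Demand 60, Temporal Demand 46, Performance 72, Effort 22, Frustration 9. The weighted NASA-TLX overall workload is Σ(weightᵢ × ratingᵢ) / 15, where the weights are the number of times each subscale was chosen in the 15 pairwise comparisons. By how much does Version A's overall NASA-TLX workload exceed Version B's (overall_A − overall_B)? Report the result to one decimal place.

Version A weighted sum = 1·35 + 3·71 + 2·65 + 2·90 + 3·7 + 4·31 = 35 + 213 + 130 + 180 + 21 + 124 = 703; overall_A = 703/15 = 46.8667.
Version B weighted sum = 1·9 + 3·60 + 2·46 + 2·72 + 3·22 + 4·9 = 9 + 180 + 92 + 144 + 66 + 36 = 527; overall_B = 527/15 = 35.1333.
Difference = 46.8667 − 35.1333 = 11.7334 ≈ 11.7.

11.7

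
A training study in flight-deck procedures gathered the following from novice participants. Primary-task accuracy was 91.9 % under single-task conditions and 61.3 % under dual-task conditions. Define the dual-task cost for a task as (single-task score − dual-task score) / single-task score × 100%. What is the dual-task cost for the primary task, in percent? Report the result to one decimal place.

33.3

Cost = (91.9 − 61.3) / 91.9 × 100%
     = 30.6000 / 91.9 × 100% = 33.2971%.
≈ 33.3%.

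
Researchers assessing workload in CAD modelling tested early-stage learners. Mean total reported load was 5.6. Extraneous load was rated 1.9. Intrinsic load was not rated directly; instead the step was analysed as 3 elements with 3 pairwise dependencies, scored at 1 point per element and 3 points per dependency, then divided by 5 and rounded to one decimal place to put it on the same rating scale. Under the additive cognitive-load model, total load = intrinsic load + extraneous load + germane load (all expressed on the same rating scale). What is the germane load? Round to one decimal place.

Intrinsic (element-interactivity): (3 × 1 + 3 × 3) / 5 = 12 / 5 = 2.4000 → 2.4.
germane load = total − intrinsic − extraneous
             = 5.6 − 2.4 − 1.9 = 1.3.

1.3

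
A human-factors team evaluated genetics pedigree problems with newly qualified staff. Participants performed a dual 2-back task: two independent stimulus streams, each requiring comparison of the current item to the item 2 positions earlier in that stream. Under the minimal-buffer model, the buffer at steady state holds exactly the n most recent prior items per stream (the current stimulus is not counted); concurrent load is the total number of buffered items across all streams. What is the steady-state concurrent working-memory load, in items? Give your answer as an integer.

4

Each stream's buffer holds its 2 most recent prior items.
Two independent streams: 2 × 2 = 4 buffered items at steady state.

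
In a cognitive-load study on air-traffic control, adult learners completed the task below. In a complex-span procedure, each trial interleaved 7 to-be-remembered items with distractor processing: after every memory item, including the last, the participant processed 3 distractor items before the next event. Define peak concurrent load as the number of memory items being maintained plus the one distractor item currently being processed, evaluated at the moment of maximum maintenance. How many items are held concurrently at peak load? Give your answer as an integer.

8

Maintenance is greatest during the distractor(s) after memory item 7: all 7 memory items are being held.
One distractor item is concurrently being processed.
Peak concurrent load = 7 + 1 = 8 items.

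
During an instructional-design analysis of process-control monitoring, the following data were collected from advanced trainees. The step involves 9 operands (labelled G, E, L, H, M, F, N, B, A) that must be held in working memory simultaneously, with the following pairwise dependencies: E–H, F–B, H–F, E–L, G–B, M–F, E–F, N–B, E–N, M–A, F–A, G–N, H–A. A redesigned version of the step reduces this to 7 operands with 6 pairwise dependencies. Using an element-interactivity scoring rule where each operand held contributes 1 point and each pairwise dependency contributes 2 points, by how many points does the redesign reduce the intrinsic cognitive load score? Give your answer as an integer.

Original: 9 × 1 + 13 × 2 = 9 + 26 = 35.
Redesigned: 7 × 1 + 6 × 2 = 7 + 12 = 19.
Reduction = 35 − 19 = 16.

16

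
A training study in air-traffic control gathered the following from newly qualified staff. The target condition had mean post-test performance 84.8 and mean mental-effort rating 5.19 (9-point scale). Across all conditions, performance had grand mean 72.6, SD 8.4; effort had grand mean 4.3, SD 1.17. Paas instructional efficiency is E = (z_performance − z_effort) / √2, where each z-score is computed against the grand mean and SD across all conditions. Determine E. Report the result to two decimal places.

z_performance = (84.8 − 72.6) / 8.4 = 12.2000 / 8.4 = 1.4524.
z_effort = (5.19 − 4.3) / 1.17 = 0.8900 / 1.17 = 0.7607.
z_P − z_E = 1.4524 − 0.7607 = 0.6917.
E = 0.6917 / √2 = 0.6917 / 1.41421 = 0.4891 ≈ 0.49.

0.49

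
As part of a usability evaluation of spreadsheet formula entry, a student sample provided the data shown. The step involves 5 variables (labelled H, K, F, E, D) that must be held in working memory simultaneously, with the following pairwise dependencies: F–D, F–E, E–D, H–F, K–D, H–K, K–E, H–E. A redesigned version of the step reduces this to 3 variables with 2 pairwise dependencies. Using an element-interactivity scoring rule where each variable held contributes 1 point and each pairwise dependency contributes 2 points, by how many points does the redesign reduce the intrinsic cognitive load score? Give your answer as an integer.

Original: 5 × 1 + 8 × 2 = 5 + 16 = 21.
Redesigned: 3 × 1 + 2 × 2 = 3 + 4 = 7.
Reduction = 21 − 7 = 14.

14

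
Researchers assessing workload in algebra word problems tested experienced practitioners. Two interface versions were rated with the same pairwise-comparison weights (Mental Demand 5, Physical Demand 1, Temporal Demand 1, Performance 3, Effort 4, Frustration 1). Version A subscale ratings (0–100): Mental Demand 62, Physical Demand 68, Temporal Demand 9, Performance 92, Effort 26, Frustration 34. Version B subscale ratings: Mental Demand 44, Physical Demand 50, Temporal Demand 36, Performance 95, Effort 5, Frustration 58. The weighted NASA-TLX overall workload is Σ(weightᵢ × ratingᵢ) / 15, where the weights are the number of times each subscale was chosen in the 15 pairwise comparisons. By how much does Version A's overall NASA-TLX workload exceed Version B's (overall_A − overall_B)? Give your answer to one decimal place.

Version A weighted sum = 5·62 + 1·68 + 1·9 + 3·92 + 4·26 + 1·34 = 310 + 68 + 9 + 276 + 104 + 34 = 801; overall_A = 801/15 = 53.4000.
Version B weighted sum = 5·44 + 1·50 + 1·36 + 3·95 + 4·5 + 1·58 = 220 + 50 + 36 + 285 + 20 + 58 = 669; overall_B = 669/15 = 44.6000.
Difference = 53.4000 − 44.6000 = 8.8000 ≈ 8.8.

8.8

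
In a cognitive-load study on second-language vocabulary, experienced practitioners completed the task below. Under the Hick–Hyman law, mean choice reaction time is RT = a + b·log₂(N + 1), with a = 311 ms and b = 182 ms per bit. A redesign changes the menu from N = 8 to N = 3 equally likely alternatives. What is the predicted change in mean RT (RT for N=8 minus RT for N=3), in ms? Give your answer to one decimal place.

212.9

RT(8) = 311 + 182·log₂(9) = 311 + 182·3.1699 = 887.9218 ms.
RT(3) = 311 + 182·log₂(4) = 311 + 182·2.0000 = 675.0000 ms.
Difference = 887.9218 − 675.0000 = 212.9218 ≈ 212.9 ms.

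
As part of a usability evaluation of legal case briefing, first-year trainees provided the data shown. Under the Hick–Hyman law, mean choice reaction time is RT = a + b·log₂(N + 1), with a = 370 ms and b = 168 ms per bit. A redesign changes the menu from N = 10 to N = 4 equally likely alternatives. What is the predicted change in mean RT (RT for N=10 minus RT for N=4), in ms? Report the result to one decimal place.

191.1

RT(10) = 370 + 168·log₂(11) = 370 + 168·3.4594 = 951.1792 ms.
RT(4) = 370 + 168·log₂(5) = 370 + 168·2.3219 = 760.0792 ms.
Difference = 951.1792 − 760.0792 = 191.1000 ≈ 191.1 ms.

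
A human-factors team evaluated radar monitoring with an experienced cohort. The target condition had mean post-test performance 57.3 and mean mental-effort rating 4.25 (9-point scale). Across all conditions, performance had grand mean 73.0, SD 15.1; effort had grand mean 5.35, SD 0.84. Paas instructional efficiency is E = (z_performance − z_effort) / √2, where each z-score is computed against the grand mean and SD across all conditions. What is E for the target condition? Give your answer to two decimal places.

z_performance = (57.3 − 73.0) / 15.1 = -15.7000 / 15.1 = -1.0397.
z_effort = (4.25 − 5.35) / 0.84 = -1.1000 / 0.84 = -1.3095.
z_P − z_E = -1.0397 − (-1.3095) = 0.2698.
E = 0.2698 / √2 = 0.2698 / 1.41421 = 0.1908 ≈ 0.19.

0.19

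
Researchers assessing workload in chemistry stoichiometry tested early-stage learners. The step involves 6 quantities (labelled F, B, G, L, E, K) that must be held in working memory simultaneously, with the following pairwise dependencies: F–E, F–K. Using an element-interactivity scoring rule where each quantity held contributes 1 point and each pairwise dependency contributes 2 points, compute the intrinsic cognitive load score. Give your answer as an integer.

Count of quantities held simultaneously: 6.
Count of pairwise dependencies listed: 2.
Element contribution: 6 × 1 = 6.
Interaction contribution: 2 × 2 = 4.
Intrinsic load = 6 + 4 = 10.

10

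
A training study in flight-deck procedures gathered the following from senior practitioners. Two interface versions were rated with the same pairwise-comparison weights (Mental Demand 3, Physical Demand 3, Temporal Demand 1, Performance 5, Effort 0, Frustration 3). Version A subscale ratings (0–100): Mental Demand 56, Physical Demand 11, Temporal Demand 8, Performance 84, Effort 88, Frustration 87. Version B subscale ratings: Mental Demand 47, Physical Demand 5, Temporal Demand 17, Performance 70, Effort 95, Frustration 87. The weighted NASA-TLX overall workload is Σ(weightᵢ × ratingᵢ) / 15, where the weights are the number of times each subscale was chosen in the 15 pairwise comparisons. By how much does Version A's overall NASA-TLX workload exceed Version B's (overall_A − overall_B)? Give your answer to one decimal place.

7.1

Version A weighted sum = 3·56 + 3·11 + 1·8 + 5·84 + 0·88 + 3·87 = 168 + 33 + 8 + 420 + 0 + 261 = 890; overall_A = 890/15 = 59.3333.
Version B weighted sum = 3·47 + 3·5 + 1·17 + 5·70 + 0·95 + 3·87 = 141 + 15 + 17 + 350 + 0 + 261 = 784; overall_B = 784/15 = 52.2667.
Difference = 59.3333 − 52.2667 = 7.0666 ≈ 7.1.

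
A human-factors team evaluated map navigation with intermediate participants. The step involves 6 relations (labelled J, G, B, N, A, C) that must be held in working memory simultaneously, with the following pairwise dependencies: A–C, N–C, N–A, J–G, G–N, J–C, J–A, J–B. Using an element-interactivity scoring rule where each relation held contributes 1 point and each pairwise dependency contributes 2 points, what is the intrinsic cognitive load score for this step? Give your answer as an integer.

22

Count of relations held simultaneously: 6.
Count of pairwise dependencies listed: 8.
Element contribution: 6 × 1 = 6.
Interaction contribution: 8 × 2 = 16.
Intrinsic load = 6 + 16 = 22.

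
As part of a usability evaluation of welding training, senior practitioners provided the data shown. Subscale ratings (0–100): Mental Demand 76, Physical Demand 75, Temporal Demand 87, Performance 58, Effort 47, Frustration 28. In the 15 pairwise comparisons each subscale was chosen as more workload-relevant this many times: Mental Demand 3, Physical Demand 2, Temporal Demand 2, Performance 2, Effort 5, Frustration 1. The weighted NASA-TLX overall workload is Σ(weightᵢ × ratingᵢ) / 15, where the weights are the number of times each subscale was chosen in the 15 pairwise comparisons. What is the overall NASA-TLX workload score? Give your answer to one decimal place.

62.1

The tallies are the weights (they sum to 15).
Weighted sum = 3·76 + 2·75 + 2·87 + 2·58 + 5·47 + 1·28
            = 228 + 150 + 174 + 116 + 235 + 28 = 931.
Overall workload = 931 / 15 = 62.0667 ≈ 62.1.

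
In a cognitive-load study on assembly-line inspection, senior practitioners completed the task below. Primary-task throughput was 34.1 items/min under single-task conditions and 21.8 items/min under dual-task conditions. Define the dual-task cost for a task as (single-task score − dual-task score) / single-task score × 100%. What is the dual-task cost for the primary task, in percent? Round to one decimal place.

36.1

Cost = (34.1 − 21.8) / 34.1 × 100%
     = 12.3000 / 34.1 × 100% = 36.0704%.
≈ 36.1%.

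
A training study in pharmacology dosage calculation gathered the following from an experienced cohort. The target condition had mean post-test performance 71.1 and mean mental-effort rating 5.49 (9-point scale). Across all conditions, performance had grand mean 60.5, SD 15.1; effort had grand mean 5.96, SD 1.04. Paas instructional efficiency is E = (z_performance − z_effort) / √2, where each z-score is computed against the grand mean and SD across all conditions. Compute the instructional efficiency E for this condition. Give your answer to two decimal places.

z_performance = (71.1 − 60.5) / 15.1 = 10.6000 / 15.1 = 0.7020.
z_effort = (5.49 − 5.96) / 1.04 = -0.4700 / 1.04 = -0.4519.
z_P − z_E = 0.7020 − (-0.4519) = 1.1539.
E = 1.1539 / √2 = 1.1539 / 1.41421 = 0.8159 ≈ 0.82.

0.82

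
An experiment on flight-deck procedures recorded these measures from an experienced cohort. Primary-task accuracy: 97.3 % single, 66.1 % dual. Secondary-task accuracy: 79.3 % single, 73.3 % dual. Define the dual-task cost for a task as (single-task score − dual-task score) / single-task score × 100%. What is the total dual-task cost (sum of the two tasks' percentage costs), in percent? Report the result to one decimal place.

Primary cost = (97.3 − 66.1) / 97.3 × 100% = 32.0658%.
Secondary cost = (79.3 − 73.3) / 79.3 × 100% = 7.5662%.
Total = 32.0658% + 7.5662% = 39.6320% ≈ 39.6%.

39.6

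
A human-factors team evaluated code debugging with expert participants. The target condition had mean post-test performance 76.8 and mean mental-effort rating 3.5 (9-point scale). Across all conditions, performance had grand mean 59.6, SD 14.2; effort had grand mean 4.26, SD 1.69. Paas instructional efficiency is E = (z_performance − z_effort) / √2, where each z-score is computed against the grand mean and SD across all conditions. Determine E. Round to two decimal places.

z_performance = (76.8 − 59.6) / 14.2 = 17.2000 / 14.2 = 1.2113.
z_effort = (3.5 − 4.26) / 1.69 = -0.7600 / 1.69 = -0.4497.
z_P − z_E = 1.2113 − (-0.4497) = 1.6610.
E = 1.6610 / √2 = 1.6610 / 1.41421 = 1.1745 ≈ 1.17.

1.17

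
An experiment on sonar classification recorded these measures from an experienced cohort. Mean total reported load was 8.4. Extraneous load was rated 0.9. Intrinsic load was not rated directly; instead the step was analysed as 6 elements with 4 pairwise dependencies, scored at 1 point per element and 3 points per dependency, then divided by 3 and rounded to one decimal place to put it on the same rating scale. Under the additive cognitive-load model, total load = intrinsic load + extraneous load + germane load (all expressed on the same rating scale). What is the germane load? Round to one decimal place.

1.5

Intrinsic (element-interactivity): (6 × 1 + 4 × 3) / 3 = 18 / 3 = 6.0000 → 6.0.
germane load = total − intrinsic − extraneous
             = 8.4 − 6.0 − 0.9 = 1.5.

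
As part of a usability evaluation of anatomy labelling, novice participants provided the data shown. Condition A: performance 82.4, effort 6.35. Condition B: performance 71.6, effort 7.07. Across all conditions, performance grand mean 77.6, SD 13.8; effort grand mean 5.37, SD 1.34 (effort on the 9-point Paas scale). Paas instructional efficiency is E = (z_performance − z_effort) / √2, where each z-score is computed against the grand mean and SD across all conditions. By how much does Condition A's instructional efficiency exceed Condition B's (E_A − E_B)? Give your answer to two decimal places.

0.93

Condition A: z_P = (82.4 − 77.6)/13.8 = 0.3478; z_E = (6.35 − 5.37)/1.34 = 0.7313; E_A = (0.3478 − 0.7313)/√2 = -0.2712.
Condition B: z_P = (71.6 − 77.6)/13.8 = -0.4348; z_E = (7.07 − 5.37)/1.34 = 1.2687; E_B = (-0.4348 − 1.2687)/√2 = -1.2046.
E_A − E_B = -0.2712 − (-1.2046) = 0.9334 ≈ 0.93.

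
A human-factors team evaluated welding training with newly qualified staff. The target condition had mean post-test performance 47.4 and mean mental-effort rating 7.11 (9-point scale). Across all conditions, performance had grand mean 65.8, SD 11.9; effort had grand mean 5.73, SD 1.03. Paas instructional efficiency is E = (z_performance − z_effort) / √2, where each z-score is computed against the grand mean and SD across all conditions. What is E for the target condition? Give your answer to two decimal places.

z_performance = (47.4 − 65.8) / 11.9 = -18.4000 / 11.9 = -1.5462.
z_effort = (7.11 − 5.73) / 1.03 = 1.3800 / 1.03 = 1.3398.
z_P − z_E = -1.5462 − 1.3398 = -2.8860.
E = -2.8860 / √2 = -2.8860 / 1.41421 = -2.0407 ≈ -2.04.

-2.04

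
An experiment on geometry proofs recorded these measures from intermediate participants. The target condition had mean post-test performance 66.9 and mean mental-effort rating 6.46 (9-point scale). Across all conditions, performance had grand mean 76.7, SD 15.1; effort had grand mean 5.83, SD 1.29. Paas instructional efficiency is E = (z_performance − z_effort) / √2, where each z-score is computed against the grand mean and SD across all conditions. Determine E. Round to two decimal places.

z_performance = (66.9 − 76.7) / 15.1 = -9.8000 / 15.1 = -0.6490.
z_effort = (6.46 − 5.83) / 1.29 = 0.6300 / 1.29 = 0.4884.
z_P − z_E = -0.6490 − 0.4884 = -1.1374.
E = -1.1374 / √2 = -1.1374 / 1.41421 = -0.8043 ≈ -0.80.

-0.80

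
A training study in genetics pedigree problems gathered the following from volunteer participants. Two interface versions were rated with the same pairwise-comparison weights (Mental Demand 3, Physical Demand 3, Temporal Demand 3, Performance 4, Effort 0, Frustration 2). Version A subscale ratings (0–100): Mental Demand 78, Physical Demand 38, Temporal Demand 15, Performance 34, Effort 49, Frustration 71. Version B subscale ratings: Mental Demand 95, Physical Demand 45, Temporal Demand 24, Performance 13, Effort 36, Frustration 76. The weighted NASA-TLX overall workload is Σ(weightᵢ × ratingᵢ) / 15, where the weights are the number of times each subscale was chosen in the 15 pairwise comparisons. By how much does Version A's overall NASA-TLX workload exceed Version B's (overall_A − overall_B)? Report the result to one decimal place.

-1.7

Version A weighted sum = 3·78 + 3·38 + 3·15 + 4·34 + 0·49 + 2·71 = 234 + 114 + 45 + 136 + 0 + 142 = 671; overall_A = 671/15 = 44.7333.
Version B weighted sum = 3·95 + 3·45 + 3·24 + 4·13 + 0·36 + 2·76 = 285 + 135 + 72 + 52 + 0 + 152 = 696; overall_B = 696/15 = 46.4000.
Difference = 44.7333 − 46.4000 = -1.6667 ≈ -1.7.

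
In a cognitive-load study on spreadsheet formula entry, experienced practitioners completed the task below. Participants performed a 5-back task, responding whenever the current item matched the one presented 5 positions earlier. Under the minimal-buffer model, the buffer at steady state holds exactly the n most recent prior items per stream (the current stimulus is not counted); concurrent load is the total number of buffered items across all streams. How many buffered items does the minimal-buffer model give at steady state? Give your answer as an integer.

5

The buffer holds the 5 most recent prior items.
Steady-state concurrent load = 5 items.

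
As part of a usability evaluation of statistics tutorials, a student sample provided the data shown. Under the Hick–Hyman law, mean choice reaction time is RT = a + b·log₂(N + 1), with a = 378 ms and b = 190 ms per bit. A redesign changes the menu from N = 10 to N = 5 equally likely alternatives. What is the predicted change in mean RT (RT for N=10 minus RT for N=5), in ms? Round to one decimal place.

166.1

RT(10) = 378 + 190·log₂(11) = 378 + 190·3.4594 = 1035.2860 ms.
RT(5) = 378 + 190·log₂(6) = 378 + 190·2.5850 = 869.1500 ms.
Difference = 1035.2860 − 869.1500 = 166.1360 ≈ 166.1 ms.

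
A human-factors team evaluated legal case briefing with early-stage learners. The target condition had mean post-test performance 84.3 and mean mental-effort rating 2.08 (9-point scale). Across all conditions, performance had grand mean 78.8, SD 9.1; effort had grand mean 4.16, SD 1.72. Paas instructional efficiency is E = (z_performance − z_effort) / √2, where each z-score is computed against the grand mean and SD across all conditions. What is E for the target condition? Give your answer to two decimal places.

z_performance = (84.3 − 78.8) / 9.1 = 5.5000 / 9.1 = 0.6044.
z_effort = (2.08 − 4.16) / 1.72 = -2.0800 / 1.72 = -1.2093.
z_P − z_E = 0.6044 − (-1.2093) = 1.8137.
E = 1.8137 / √2 = 1.8137 / 1.41421 = 1.2825 ≈ 1.28.

1.28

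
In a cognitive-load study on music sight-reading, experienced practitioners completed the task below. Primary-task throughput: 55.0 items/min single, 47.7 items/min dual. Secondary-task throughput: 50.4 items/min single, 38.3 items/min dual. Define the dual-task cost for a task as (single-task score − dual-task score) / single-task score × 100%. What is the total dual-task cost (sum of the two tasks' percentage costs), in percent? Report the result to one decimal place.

Primary cost = (55.0 − 47.7) / 55.0 × 100% = 13.2727%.
Secondary cost = (50.4 − 38.3) / 50.4 × 100% = 24.0079%.
Total = 13.2727% + 24.0079% = 37.2806% ≈ 37.3%.

37.3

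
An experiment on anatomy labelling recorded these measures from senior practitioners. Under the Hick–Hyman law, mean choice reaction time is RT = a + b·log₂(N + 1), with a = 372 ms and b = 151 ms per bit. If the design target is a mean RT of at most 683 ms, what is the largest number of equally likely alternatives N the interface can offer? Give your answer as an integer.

Set 372 + 151·log₂(N + 1) ≤ 683.
log₂(N + 1) ≤ (683 − 372) / 151 = 2.0596.
N + 1 ≤ 2^2.0596 = 4.1687.
N ≤ 3.1687, so the largest integer N is 3.

3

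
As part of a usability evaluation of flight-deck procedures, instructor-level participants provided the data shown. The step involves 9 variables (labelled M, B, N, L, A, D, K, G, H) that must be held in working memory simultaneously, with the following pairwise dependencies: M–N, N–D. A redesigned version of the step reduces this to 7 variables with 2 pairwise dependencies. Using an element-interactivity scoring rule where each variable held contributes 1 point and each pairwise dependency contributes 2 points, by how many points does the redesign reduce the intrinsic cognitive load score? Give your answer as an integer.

2

Original: 9 × 1 + 2 × 2 = 9 + 4 = 13.
Redesigned: 7 × 1 + 2 × 2 = 7 + 4 = 11.
Reduction = 13 − 11 = 2.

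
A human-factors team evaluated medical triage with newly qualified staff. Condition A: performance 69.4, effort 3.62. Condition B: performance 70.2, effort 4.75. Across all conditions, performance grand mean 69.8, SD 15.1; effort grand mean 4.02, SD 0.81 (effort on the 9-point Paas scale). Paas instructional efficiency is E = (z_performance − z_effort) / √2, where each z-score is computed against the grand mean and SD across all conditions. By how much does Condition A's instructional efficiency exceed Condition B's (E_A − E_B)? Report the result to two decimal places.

Condition A: z_P = (69.4 − 69.8)/15.1 = -0.0265; z_E = (3.62 − 4.02)/0.81 = -0.4938; E_A = (-0.0265 − (-0.4938))/√2 = 0.3304.
Condition B: z_P = (70.2 − 69.8)/15.1 = 0.0265; z_E = (4.75 − 4.02)/0.81 = 0.9012; E_B = (0.0265 − 0.9012)/√2 = -0.6185.
E_A − E_B = 0.3304 − (-0.6185) = 0.9489 ≈ 0.95.

0.95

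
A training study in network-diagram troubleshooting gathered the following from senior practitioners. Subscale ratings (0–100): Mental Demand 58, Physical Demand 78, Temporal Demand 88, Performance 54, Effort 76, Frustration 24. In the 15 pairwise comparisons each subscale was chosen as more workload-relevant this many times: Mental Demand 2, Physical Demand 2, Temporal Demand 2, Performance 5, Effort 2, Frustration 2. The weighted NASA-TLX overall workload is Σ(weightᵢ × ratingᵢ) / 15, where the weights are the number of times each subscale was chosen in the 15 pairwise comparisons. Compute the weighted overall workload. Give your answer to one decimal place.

The tallies are the weights (they sum to 15).
Weighted sum = 2·58 + 2·78 + 2·88 + 5·54 + 2·76 + 2·24
            = 116 + 156 + 176 + 270 + 152 + 48 = 918.
Overall workload = 918 / 15 = 61.2000 ≈ 61.2.

61.2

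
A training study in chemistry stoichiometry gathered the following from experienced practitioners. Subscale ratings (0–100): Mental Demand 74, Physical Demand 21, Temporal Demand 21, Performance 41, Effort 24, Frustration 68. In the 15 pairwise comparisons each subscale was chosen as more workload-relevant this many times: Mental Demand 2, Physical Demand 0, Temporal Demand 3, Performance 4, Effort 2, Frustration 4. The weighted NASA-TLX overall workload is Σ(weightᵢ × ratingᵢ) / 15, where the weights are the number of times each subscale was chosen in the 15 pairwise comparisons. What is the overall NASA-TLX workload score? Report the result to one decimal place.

The tallies are the weights (they sum to 15).
Weighted sum = 2·74 + 0·21 + 3·21 + 4·41 + 2·24 + 4·68
            = 148 + 0 + 63 + 164 + 48 + 272 = 695.
Overall workload = 695 / 15 = 46.3333 ≈ 46.3.

46.3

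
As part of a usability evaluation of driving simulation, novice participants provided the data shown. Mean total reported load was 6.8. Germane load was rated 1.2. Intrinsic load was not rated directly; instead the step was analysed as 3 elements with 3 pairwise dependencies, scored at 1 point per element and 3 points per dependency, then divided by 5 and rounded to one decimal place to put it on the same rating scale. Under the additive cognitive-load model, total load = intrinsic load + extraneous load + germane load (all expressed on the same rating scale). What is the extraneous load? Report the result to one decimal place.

Intrinsic (element-interactivity): (3 × 1 + 3 × 3) / 5 = 12 / 5 = 2.4000 → 2.4.
extraneous load = total − intrinsic − germane
             = 6.8 − 2.4 − 1.2 = 3.2.

3.2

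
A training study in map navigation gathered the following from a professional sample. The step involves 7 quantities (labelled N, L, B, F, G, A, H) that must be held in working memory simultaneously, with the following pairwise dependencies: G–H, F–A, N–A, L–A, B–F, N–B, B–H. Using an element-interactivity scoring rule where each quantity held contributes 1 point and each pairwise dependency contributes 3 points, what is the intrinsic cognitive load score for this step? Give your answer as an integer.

28

Count of quantities held simultaneously: 7.
Count of pairwise dependencies listed: 7.
Element contribution: 7 × 1 = 7.
Interaction contribution: 7 × 3 = 21.
Intrinsic load = 7 + 21 = 28.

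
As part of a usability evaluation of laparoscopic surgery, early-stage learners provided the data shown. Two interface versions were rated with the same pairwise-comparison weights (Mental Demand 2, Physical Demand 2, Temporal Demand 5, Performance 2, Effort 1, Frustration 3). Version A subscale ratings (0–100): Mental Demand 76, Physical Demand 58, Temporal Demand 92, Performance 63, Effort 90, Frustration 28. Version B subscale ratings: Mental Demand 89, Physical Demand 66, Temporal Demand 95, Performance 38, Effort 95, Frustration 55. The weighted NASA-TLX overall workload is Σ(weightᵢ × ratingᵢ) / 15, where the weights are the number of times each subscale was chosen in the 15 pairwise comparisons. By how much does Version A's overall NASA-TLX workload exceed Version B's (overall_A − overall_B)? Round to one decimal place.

Version A weighted sum = 2·76 + 2·58 + 5·92 + 2·63 + 1·90 + 3·28 = 152 + 116 + 460 + 126 + 90 + 84 = 1028; overall_A = 1028/15 = 68.5333.
Version B weighted sum = 2·89 + 2·66 + 5·95 + 2·38 + 1·95 + 3·55 = 178 + 132 + 475 + 76 + 95 + 165 = 1121; overall_B = 1121/15 = 74.7333.
Difference = 68.5333 − 74.7333 = -6.2000 ≈ -6.2.

-6.2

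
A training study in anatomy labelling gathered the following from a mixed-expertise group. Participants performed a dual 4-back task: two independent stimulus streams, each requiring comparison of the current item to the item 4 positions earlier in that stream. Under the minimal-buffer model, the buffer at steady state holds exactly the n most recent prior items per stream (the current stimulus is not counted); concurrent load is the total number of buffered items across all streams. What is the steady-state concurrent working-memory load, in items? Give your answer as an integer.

Each stream's buffer holds its 4 most recent prior items.
Two independent streams: 2 × 4 = 8 buffered items at steady state.

8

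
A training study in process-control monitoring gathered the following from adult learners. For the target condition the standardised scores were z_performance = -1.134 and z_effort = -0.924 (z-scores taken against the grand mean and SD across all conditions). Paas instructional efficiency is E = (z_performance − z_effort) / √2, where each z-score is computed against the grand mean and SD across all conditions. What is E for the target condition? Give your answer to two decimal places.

z_P − z_E = -1.134 − (-0.924) = -0.2100.
E = -0.2100 / √2 = -0.2100 / 1.41421 = -0.1485 ≈ -0.15.

-0.15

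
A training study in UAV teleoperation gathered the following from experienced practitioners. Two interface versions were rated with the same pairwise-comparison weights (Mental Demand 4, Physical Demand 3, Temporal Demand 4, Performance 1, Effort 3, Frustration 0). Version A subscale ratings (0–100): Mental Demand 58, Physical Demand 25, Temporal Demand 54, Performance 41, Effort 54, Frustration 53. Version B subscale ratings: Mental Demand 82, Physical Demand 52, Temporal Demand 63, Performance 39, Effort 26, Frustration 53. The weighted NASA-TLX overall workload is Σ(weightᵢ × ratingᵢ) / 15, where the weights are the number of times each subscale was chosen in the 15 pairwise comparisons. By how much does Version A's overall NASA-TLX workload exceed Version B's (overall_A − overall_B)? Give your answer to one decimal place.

Version A weighted sum = 4·58 + 3·25 + 4·54 + 1·41 + 3·54 + 0·53 = 232 + 75 + 216 + 41 + 162 + 0 = 726; overall_A = 726/15 = 48.4000.
Version B weighted sum = 4·82 + 3·52 + 4·63 + 1·39 + 3·26 + 0·53 = 328 + 156 + 252 + 39 + 78 + 0 = 853; overall_B = 853/15 = 56.8667.
Difference = 48.4000 − 56.8667 = -8.4667 ≈ -8.5.

-8.5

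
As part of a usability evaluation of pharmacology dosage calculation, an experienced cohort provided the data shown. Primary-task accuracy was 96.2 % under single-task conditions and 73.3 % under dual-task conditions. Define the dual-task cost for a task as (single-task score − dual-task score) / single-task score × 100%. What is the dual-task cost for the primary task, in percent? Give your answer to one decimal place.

23.8

Cost = (96.2 − 73.3) / 96.2 × 100%
     = 22.9000 / 96.2 × 100% = 23.8046%.
≈ 23.8%.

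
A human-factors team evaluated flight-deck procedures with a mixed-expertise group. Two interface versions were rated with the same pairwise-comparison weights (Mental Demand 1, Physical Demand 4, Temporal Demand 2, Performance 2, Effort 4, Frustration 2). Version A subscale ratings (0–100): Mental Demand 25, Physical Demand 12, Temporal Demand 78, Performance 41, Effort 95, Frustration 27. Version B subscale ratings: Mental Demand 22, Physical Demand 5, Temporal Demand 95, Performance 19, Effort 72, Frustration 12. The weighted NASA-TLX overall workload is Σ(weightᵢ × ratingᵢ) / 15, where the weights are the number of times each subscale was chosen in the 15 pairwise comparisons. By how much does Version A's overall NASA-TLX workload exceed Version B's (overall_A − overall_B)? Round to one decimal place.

10.9

Version A weighted sum = 1·25 + 4·12 + 2·78 + 2·41 + 4·95 + 2·27 = 25 + 48 + 156 + 82 + 380 + 54 = 745; overall_A = 745/15 = 49.6667.
Version B weighted sum = 1·22 + 4·5 + 2·95 + 2·19 + 4·72 + 2·12 = 22 + 20 + 190 + 38 + 288 + 24 = 582; overall_B = 582/15 = 38.8000.
Difference = 49.6667 − 38.8000 = 10.8667 ≈ 10.9.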